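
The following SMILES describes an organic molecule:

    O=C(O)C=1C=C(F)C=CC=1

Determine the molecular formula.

C7H5FO2

Walk through each heavy atom and fill implicit hydrogens from standard valence (C 4, N 3, O 2, S 2, halogen 1):
  atom 1: O, bond orders sum to 2 (valence 2) → 0 H
  atom 2: C, bond orders sum to 4 (valence 4) → 0 H
  atom 3: O, bond orders sum to 1 (valence 2) → 1 H
  atom 4: C, bond orders sum to 4 (valence 4) → 0 H
  atom 5: C, bond orders sum to 3 (valence 4) → 1 H
  atom 6: C, bond orders sum to 4 (valence 4) → 0 H
  atom 7: F (halogen, monovalent) → 0 H
  atom 8: C, bond orders sum to 3 (valence 4) → 1 H
  atom 9: C, bond orders sum to 3 (valence 4) → 1 H
  atom 10: C, bond orders sum to 3 (valence 4) → 1 H
Totals → C:7, H:5, F:1, O:2.
In Hill order: C7H5FO2.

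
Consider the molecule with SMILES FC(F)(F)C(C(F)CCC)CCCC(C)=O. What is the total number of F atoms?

Scan the SMILES for F atoms (remember two-letter symbols like Cl and Br are single atoms).
Fluorine count: 4.

4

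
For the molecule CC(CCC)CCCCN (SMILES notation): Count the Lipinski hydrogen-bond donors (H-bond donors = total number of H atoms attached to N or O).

2

Donors: find every N or O and count the H atoms it carries.
  atom 10 (N): bond orders sum to 1 → 2 H
Lipinski HBD = 2.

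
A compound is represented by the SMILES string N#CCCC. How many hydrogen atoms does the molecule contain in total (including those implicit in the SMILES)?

Walk through each heavy atom and fill implicit hydrogens from standard valence (C 4, N 3, O 2, S 2, halogen 1):
  atom 1: N, bond orders sum to 3 (valence 3) → 0 H
  atom 2: C, bond orders sum to 4 (valence 4) → 0 H
  atom 3: C, bond orders sum to 2 (valence 4) → 2 H
  atom 4: C, bond orders sum to 2 (valence 4) → 2 H
  atom 5: C, bond orders sum to 1 (valence 4) → 3 H
Total hydrogens: 7.

7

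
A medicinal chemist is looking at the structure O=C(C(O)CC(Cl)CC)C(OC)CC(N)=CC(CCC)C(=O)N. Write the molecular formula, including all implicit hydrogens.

C16H29ClN2O4

Walk through each heavy atom and fill implicit hydrogens from standard valence (C 4, N 3, O 2, S 2, halogen 1):
  atom 1: O, bond orders sum to 2 (valence 2) → 0 H
  atom 2: C, bond orders sum to 4 (valence 4) → 0 H
  atom 3: C, bond orders sum to 3 (valence 4) → 1 H
  atom 4: O, bond orders sum to 1 (valence 2) → 1 H
  atom 5: C, bond orders sum to 2 (valence 4) → 2 H
  atom 6: C, bond orders sum to 3 (valence 4) → 1 H
  atom 7: Cl (halogen, monovalent) → 0 H
  atom 8: C, bond orders sum to 2 (valence 4) → 2 H
  atom 9: C, bond orders sum to 1 (valence 4) → 3 H
  atom 10: C, bond orders sum to 3 (valence 4) → 1 H
  atom 11: O, bond orders sum to 2 (valence 2) → 0 H
  atom 12: C, bond orders sum to 1 (valence 4) → 3 H
  atom 13: C, bond orders sum to 2 (valence 4) → 2 H
  atom 14: C, bond orders sum to 4 (valence 4) → 0 H
  atom 15: N, bond orders sum to 1 (valence 3) → 2 H
  atom 16: C, bond orders sum to 3 (valence 4) → 1 H
  atom 17: C, bond orders sum to 3 (valence 4) → 1 H
  atom 18: C, bond orders sum to 2 (valence 4) → 2 H
  atom 19: C, bond orders sum to 2 (valence 4) → 2 H
  atom 20: C, bond orders sum to 1 (valence 4) → 3 H
  atom 21: C, bond orders sum to 4 (valence 4) → 0 H
  atom 22: O, bond orders sum to 2 (valence 2) → 0 H
  atom 23: N, bond orders sum to 1 (valence 3) → 2 H
Totals → C:16, H:29, Cl:1, N:2, O:4.
In Hill order: C16H29ClN2O4.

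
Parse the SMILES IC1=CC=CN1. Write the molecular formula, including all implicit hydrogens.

C4H4IN

Walk through each heavy atom and fill implicit hydrogens from standard valence (C 4, N 3, O 2, S 2, halogen 1):
  atom 1: I (halogen, monovalent) → 0 H
  atom 2: C, bond orders sum to 4 (valence 4) → 0 H
  atom 3: C, bond orders sum to 3 (valence 4) → 1 H
  atom 4: C, bond orders sum to 3 (valence 4) → 1 H
  atom 5: C, bond orders sum to 3 (valence 4) → 1 H
  atom 6: N, bond orders sum to 2 (valence 3) → 1 H
Totals → C:4, H:4, I:1, N:1.
In Hill order: C4H4IN.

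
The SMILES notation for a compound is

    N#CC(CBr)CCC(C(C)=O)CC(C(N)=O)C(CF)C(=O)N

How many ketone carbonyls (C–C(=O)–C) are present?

1

The ketone motif appears at heavy-atom position 9 in the SMILES.
Other groups present: 2 amide, 1 nitrile.
Ketone count: 1.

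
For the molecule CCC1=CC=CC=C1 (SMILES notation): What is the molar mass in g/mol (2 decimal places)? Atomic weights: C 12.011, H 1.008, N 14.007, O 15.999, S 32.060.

First, the molecular formula is C8H10 (counting implicit H from valence).
  C: 8 × 12.011 = 96.088
  H: 10 × 1.008 = 10.080
Sum: 8×12.011 + 10×1.008 = 106.168 → 106.17 g/mol.

106.17 g/mol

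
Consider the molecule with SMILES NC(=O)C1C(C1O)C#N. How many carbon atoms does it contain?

5

Count every carbon token in the SMILES (each C, including those in ring-closure positions and inside branches).
Carbon count: 5.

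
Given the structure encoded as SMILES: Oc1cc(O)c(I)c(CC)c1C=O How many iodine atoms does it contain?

Scan the SMILES for I atoms (remember two-letter symbols like Cl and Br are single atoms).
Iodine count: 1.

1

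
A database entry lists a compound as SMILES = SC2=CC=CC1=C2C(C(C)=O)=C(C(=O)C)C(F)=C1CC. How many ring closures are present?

2

In SMILES, each pair of matching ring-closure digits denotes one ring-closing bond; the number of such bonds equals the number of independent rings.
Ring-closure bonds here: 2.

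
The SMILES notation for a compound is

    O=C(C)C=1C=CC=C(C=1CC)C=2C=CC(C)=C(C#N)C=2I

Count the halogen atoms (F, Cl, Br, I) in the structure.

Halogen atoms appear at heavy-atom position 21 (1×I).
Other groups present: 1 ketone, 1 nitrile.
Halogen count: 1.

1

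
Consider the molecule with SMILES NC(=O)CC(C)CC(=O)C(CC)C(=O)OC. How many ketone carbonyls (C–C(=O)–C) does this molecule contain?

The ketone motif appears at heavy-atom position 8 in the SMILES.
Other groups present: 1 amide, 1 ester.
Ketone count: 1.

1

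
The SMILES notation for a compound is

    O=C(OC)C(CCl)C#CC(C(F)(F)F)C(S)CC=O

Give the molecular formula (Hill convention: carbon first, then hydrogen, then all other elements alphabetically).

C11H12ClF3O3S

Walk through each heavy atom and fill implicit hydrogens from standard valence (C 4, N 3, O 2, S 2, halogen 1):
  atom 1: O, bond orders sum to 2 (valence 2) → 0 H
  atom 2: C, bond orders sum to 4 (valence 4) → 0 H
  atom 3: O, bond orders sum to 2 (valence 2) → 0 H
  atom 4: C, bond orders sum to 1 (valence 4) → 3 H
  atom 5: C, bond orders sum to 3 (valence 4) → 1 H
  atom 6: C, bond orders sum to 2 (valence 4) → 2 H
  atom 7: Cl (halogen, monovalent) → 0 H
  atom 8: C, bond orders sum to 4 (valence 4) → 0 H
  atom 9: C, bond orders sum to 4 (valence 4) → 0 H
  atom 10: C, bond orders sum to 3 (valence 4) → 1 H
  atom 11: C, bond orders sum to 4 (valence 4) → 0 H
  atom 12: F (halogen, monovalent) → 0 H
  atom 13: F (halogen, monovalent) → 0 H
  atom 14: F (halogen, monovalent) → 0 H
  atom 15: C, bond orders sum to 3 (valence 4) → 1 H
  atom 16: S, bond orders sum to 1 (valence 2) → 1 H
  atom 17: C, bond orders sum to 2 (valence 4) → 2 H
  atom 18: C, bond orders sum to 3 (valence 4) → 1 H
  atom 19: O, bond orders sum to 2 (valence 2) → 0 H
Totals → C:11, H:12, Cl:1, F:3, O:3, S:1.
In Hill order: C11H12ClF3O3S.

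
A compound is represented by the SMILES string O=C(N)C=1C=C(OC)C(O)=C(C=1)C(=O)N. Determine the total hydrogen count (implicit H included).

Walk through each heavy atom and fill implicit hydrogens from standard valence (C 4, N 3, O 2, S 2, halogen 1):
  atom 1: O, bond orders sum to 2 (valence 2) → 0 H
  atom 2: C, bond orders sum to 4 (valence 4) → 0 H
  atom 3: N, bond orders sum to 1 (valence 3) → 2 H
  atom 4: C, bond orders sum to 4 (valence 4) → 0 H
  atom 5: C, bond orders sum to 3 (valence 4) → 1 H
  atom 6: C, bond orders sum to 4 (valence 4) → 0 H
  atom 7: O, bond orders sum to 2 (valence 2) → 0 H
  atom 8: C, bond orders sum to 1 (valence 4) → 3 H
  atom 9: C, bond orders sum to 4 (valence 4) → 0 H
  atom 10: O, bond orders sum to 1 (valence 2) → 1 H
  atom 11: C, bond orders sum to 4 (valence 4) → 0 H
  atom 12: C, bond orders sum to 3 (valence 4) → 1 H
  atom 13: C, bond orders sum to 4 (valence 4) → 0 H
  atom 14: O, bond orders sum to 2 (valence 2) → 0 H
  atom 15: N, bond orders sum to 1 (valence 3) → 2 H
Total hydrogens: 10.

10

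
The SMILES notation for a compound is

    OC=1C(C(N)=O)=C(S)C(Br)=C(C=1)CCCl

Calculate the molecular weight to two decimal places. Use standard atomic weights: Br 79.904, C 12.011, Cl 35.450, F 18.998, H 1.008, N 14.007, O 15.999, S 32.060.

310.59 g/mol

First, the molecular formula is C9H9BrClNO2S (counting implicit H from valence).
  Br: 1 × 79.904 = 79.904
  C: 9 × 12.011 = 108.099
  Cl: 1 × 35.450 = 35.450
  H: 9 × 1.008 = 9.072
  N: 1 × 14.007 = 14.007
  O: 2 × 15.999 = 31.998
  S: 1 × 32.060 = 32.060
Sum: 1×79.904 + 9×12.011 + 1×35.450 + 9×1.008 + 1×14.007 + 2×15.999 + 1×32.060 = 310.590 → 310.59 g/mol.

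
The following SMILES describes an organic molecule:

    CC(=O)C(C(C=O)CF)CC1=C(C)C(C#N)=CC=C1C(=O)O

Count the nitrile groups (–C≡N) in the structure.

The nitrile motif appears at heavy-atom position 15 in the SMILES.
Other groups present: 1 aldehyde, 1 carboxylic acid, 1 ketone.
Nitrile count: 1.

1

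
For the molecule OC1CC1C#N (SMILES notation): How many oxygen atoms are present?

1

Scan the SMILES for O atoms (remember two-letter symbols like Cl and Br are single atoms).
Oxygen count: 1.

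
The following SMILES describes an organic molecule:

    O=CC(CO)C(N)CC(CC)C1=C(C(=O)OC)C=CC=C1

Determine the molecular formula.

Walk through each heavy atom and fill implicit hydrogens from standard valence (C 4, N 3, O 2, S 2, halogen 1):
  atom 1: O, bond orders sum to 2 (valence 2) → 0 H
  atom 2: C, bond orders sum to 3 (valence 4) → 1 H
  atom 3: C, bond orders sum to 3 (valence 4) → 1 H
  atom 4: C, bond orders sum to 2 (valence 4) → 2 H
  atom 5: O, bond orders sum to 1 (valence 2) → 1 H
  atom 6: C, bond orders sum to 3 (valence 4) → 1 H
  atom 7: N, bond orders sum to 1 (valence 3) → 2 H
  atom 8: C, bond orders sum to 2 (valence 4) → 2 H
  atom 9: C, bond orders sum to 3 (valence 4) → 1 H
  atom 10: C, bond orders sum to 2 (valence 4) → 2 H
  atom 11: C, bond orders sum to 1 (valence 4) → 3 H
  atom 12: C, bond orders sum to 4 (valence 4) → 0 H
  atom 13: C, bond orders sum to 4 (valence 4) → 0 H
  atom 14: C, bond orders sum to 4 (valence 4) → 0 H
  atom 15: O, bond orders sum to 2 (valence 2) → 0 H
  atom 16: O, bond orders sum to 2 (valence 2) → 0 H
  atom 17: C, bond orders sum to 1 (valence 4) → 3 H
  atom 18: C, bond orders sum to 3 (valence 4) → 1 H
  atom 19: C, bond orders sum to 3 (valence 4) → 1 H
  atom 20: C, bond orders sum to 3 (valence 4) → 1 H
  atom 21: C, bond orders sum to 3 (valence 4) → 1 H
Totals → C:16, H:23, N:1, O:4.

C16H23NO4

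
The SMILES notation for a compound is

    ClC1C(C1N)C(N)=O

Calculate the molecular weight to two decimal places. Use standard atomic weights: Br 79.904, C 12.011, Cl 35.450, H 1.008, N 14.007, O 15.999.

First, the molecular formula is C4H7ClN2O (counting implicit H from valence).
  C: 4 × 12.011 = 48.044
  Cl: 1 × 35.450 = 35.450
  H: 7 × 1.008 = 7.056
  N: 2 × 14.007 = 28.014
  O: 1 × 15.999 = 15.999
Sum: 4×12.011 + 1×35.450 + 7×1.008 + 2×14.007 + 1×15.999 = 134.563 → 134.56 g/mol.

134.56 g/mol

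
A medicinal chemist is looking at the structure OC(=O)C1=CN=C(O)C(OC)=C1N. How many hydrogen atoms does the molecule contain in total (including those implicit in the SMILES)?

8

Walk through each heavy atom and fill implicit hydrogens from standard valence (C 4, N 3, O 2, S 2, halogen 1):
  atom 1: O, bond orders sum to 1 (valence 2) → 1 H
  atom 2: C, bond orders sum to 4 (valence 4) → 0 H
  atom 3: O, bond orders sum to 2 (valence 2) → 0 H
  atom 4: C, bond orders sum to 4 (valence 4) → 0 H
  atom 5: C, bond orders sum to 3 (valence 4) → 1 H
  atom 6: N, bond orders sum to 3 (valence 3) → 0 H
  atom 7: C, bond orders sum to 4 (valence 4) → 0 H
  atom 8: O, bond orders sum to 1 (valence 2) → 1 H
  atom 9: C, bond orders sum to 4 (valence 4) → 0 H
  atom 10: O, bond orders sum to 2 (valence 2) → 0 H
  atom 11: C, bond orders sum to 1 (valence 4) → 3 H
  atom 12: C, bond orders sum to 4 (valence 4) → 0 H
  atom 13: N, bond orders sum to 1 (valence 3) → 2 H
Total hydrogens: 8.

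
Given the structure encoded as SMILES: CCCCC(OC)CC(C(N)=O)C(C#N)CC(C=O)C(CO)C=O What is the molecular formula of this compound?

C17H28N2O5

Walk through each heavy atom and fill implicit hydrogens from standard valence (C 4, N 3, O 2, S 2, halogen 1):
  atom 1: C, bond orders sum to 1 (valence 4) → 3 H
  atom 2: C, bond orders sum to 2 (valence 4) → 2 H
  atom 3: C, bond orders sum to 2 (valence 4) → 2 H
  atom 4: C, bond orders sum to 2 (valence 4) → 2 H
  atom 5: C, bond orders sum to 3 (valence 4) → 1 H
  atom 6: O, bond orders sum to 2 (valence 2) → 0 H
  atom 7: C, bond orders sum to 1 (valence 4) → 3 H
  atom 8: C, bond orders sum to 2 (valence 4) → 2 H
  atom 9: C, bond orders sum to 3 (valence 4) → 1 H
  atom 10: C, bond orders sum to 4 (valence 4) → 0 H
  atom 11: N, bond orders sum to 1 (valence 3) → 2 H
  atom 12: O, bond orders sum to 2 (valence 2) → 0 H
  atom 13: C, bond orders sum to 3 (valence 4) → 1 H
  atom 14: C, bond orders sum to 4 (valence 4) → 0 H
  atom 15: N, bond orders sum to 3 (valence 3) → 0 H
  atom 16: C, bond orders sum to 2 (valence 4) → 2 H
  atom 17: C, bond orders sum to 3 (valence 4) → 1 H
  atom 18: C, bond orders sum to 3 (valence 4) → 1 H
  atom 19: O, bond orders sum to 2 (valence 2) → 0 H
  atom 20: C, bond orders sum to 3 (valence 4) → 1 H
  atom 21: C, bond orders sum to 2 (valence 4) → 2 H
  atom 22: O, bond orders sum to 1 (valence 2) → 1 H
  atom 23: C, bond orders sum to 3 (valence 4) → 1 H
  atom 24: O, bond orders sum to 2 (valence 2) → 0 H
Totals → C:17, H:28, N:2, O:5.
In Hill order: C17H28N2O5.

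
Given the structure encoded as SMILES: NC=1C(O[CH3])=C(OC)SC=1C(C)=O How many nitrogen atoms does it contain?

Scan the SMILES for N atoms (remember two-letter symbols like Cl and Br are single atoms).
Nitrogen count: 1.

1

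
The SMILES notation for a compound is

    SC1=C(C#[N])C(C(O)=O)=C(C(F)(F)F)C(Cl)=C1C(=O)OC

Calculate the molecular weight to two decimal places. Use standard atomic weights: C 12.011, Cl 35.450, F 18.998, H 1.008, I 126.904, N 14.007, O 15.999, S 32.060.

First, the molecular formula is C11H5ClF3NO4S (counting implicit H from valence).
  C: 11 × 12.011 = 132.121
  Cl: 1 × 35.450 = 35.450
  F: 3 × 18.998 = 56.994
  H: 5 × 1.008 = 5.040
  N: 1 × 14.007 = 14.007
  O: 4 × 15.999 = 63.996
  S: 1 × 32.060 = 32.060
Sum: 11×12.011 + 1×35.450 + 3×18.998 + 5×1.008 + 1×14.007 + 4×15.999 + 1×32.060 = 339.668 → 339.67 g/mol.

339.67 g/mol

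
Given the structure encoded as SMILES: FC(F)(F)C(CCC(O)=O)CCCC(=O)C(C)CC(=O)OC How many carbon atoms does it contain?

14

Count every carbon token in the SMILES (each C, including those in ring-closure positions and inside branches).
Carbon count: 14.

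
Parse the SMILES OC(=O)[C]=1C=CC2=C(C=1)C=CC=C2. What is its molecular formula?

C11H8O2

Walk through each heavy atom and fill implicit hydrogens from standard valence (C 4, N 3, O 2, S 2, halogen 1):
  atom 1: O, bond orders sum to 1 (valence 2) → 1 H
  atom 2: C, bond orders sum to 4 (valence 4) → 0 H
  atom 3: O, bond orders sum to 2 (valence 2) → 0 H
  atom 4: C with explicit H count 0
  atom 5: C, bond orders sum to 3 (valence 4) → 1 H
  atom 6: C, bond orders sum to 3 (valence 4) → 1 H
  atom 7: C, bond orders sum to 4 (valence 4) → 0 H
  atom 8: C, bond orders sum to 4 (valence 4) → 0 H
  atom 9: C, bond orders sum to 3 (valence 4) → 1 H
  atom 10: C, bond orders sum to 3 (valence 4) → 1 H
  atom 11: C, bond orders sum to 3 (valence 4) → 1 H
  atom 12: C, bond orders sum to 3 (valence 4) → 1 H
  atom 13: C, bond orders sum to 3 (valence 4) → 1 H
Totals → C:11, H:8, O:2.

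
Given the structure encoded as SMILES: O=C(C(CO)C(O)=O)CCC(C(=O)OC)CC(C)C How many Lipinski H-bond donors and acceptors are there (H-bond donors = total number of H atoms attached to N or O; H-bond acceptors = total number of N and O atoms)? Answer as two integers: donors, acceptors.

Donors: find every N or O and count the H atoms it carries.
  atom 1 (O): bond orders sum to 2 → 0 H
  atom 5 (O): bond orders sum to 1 → 1 H
  atom 7 (O): bond orders sum to 1 → 1 H
  atom 8 (O): bond orders sum to 2 → 0 H
  atom 13 (O): bond orders sum to 2 → 0 H
  atom 14 (O): bond orders sum to 2 → 0 H
Lipinski HBD = 2.
Acceptors: N atoms = 0, O atoms = 6 → HBA = 6.

2, 6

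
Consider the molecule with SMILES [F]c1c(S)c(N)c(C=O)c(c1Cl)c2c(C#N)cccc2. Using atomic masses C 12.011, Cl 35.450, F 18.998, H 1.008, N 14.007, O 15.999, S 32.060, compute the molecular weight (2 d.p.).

306.74 g/mol

First, the molecular formula is C14H8ClFN2OS (counting implicit H from valence).
  C: 14 × 12.011 = 168.154
  Cl: 1 × 35.450 = 35.450
  F: 1 × 18.998 = 18.998
  H: 8 × 1.008 = 8.064
  N: 2 × 14.007 = 28.014
  O: 1 × 15.999 = 15.999
  S: 1 × 32.060 = 32.060
Sum: 14×12.011 + 1×35.450 + 1×18.998 + 8×1.008 + 2×14.007 + 1×15.999 + 1×32.060 = 306.739 → 306.74 g/mol.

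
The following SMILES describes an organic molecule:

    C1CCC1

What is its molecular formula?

C4H8

Walk through each heavy atom and fill implicit hydrogens from standard valence (C 4, N 3, O 2, S 2, halogen 1):
  atom 1: C, bond orders sum to 2 (valence 4) → 2 H
  atom 2: C, bond orders sum to 2 (valence 4) → 2 H
  atom 3: C, bond orders sum to 2 (valence 4) → 2 H
  atom 4: C, bond orders sum to 2 (valence 4) → 2 H
Totals → C:4, H:8.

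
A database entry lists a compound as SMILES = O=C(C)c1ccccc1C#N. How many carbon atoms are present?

Count every carbon token in the SMILES (each C, including those in ring-closure positions and inside branches).
Carbon count: 9.

9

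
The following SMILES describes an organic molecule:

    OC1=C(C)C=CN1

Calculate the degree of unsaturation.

3

Molecular formula: C5H7NO.
DoU = (2C + 2 + N − H − X) / 2, where X is the halogen count and O/S are ignored.
    = (2·5 + 2 + 1 − 7 − 0) / 2 = 6 / 2 = 3.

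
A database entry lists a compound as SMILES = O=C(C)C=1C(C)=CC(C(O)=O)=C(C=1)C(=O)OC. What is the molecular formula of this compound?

Walk through each heavy atom and fill implicit hydrogens from standard valence (C 4, N 3, O 2, S 2, halogen 1):
  atom 1: O, bond orders sum to 2 (valence 2) → 0 H
  atom 2: C, bond orders sum to 4 (valence 4) → 0 H
  atom 3: C, bond orders sum to 1 (valence 4) → 3 H
  atom 4: C, bond orders sum to 4 (valence 4) → 0 H
  atom 5: C, bond orders sum to 4 (valence 4) → 0 H
  atom 6: C, bond orders sum to 1 (valence 4) → 3 H
  atom 7: C, bond orders sum to 3 (valence 4) → 1 H
  atom 8: C, bond orders sum to 4 (valence 4) → 0 H
  atom 9: C, bond orders sum to 4 (valence 4) → 0 H
  atom 10: O, bond orders sum to 1 (valence 2) → 1 H
  atom 11: O, bond orders sum to 2 (valence 2) → 0 H
  atom 12: C, bond orders sum to 4 (valence 4) → 0 H
  atom 13: C, bond orders sum to 3 (valence 4) → 1 H
  atom 14: C, bond orders sum to 4 (valence 4) → 0 H
  atom 15: O, bond orders sum to 2 (valence 2) → 0 H
  atom 16: O, bond orders sum to 2 (valence 2) → 0 H
  atom 17: C, bond orders sum to 1 (valence 4) → 3 H
Totals → C:12, H:12, O:5.
In Hill order: C12H12O5.

C12H12O5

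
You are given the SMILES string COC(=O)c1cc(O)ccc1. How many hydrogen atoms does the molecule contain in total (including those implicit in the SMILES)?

Walk through each heavy atom and fill implicit hydrogens from standard valence (C 4, N 3, O 2, S 2, halogen 1); for lowercase aromatic atoms, an aromatic c carries 1 H when it has two neighbours and 0 H with three, and aromatic n carries 0 H:
  atom 1: C, bond orders sum to 1 (valence 4) → 3 H
  atom 2: O, bond orders sum to 2 (valence 2) → 0 H
  atom 3: C, bond orders sum to 4 (valence 4) → 0 H
  atom 4: O, bond orders sum to 2 (valence 2) → 0 H
  atom 5: aromatic c, 3 neighbours → 0 H
  atom 6: aromatic c, 2 neighbours → 1 H
  atom 7: aromatic c, 3 neighbours → 0 H
  atom 8: O, bond orders sum to 1 (valence 2) → 1 H
  atom 9: aromatic c, 2 neighbours → 1 H
  atom 10: aromatic c, 2 neighbours → 1 H
  atom 11: aromatic c, 2 neighbours → 1 H
Total hydrogens: 8.

8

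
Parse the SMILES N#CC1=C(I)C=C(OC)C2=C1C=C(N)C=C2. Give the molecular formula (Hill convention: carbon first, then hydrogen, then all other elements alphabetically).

Walk through each heavy atom and fill implicit hydrogens from standard valence (C 4, N 3, O 2, S 2, halogen 1):
  atom 1: N, bond orders sum to 3 (valence 3) → 0 H
  atom 2: C, bond orders sum to 4 (valence 4) → 0 H
  atom 3: C, bond orders sum to 4 (valence 4) → 0 H
  atom 4: C, bond orders sum to 4 (valence 4) → 0 H
  atom 5: I (halogen, monovalent) → 0 H
  atom 6: C, bond orders sum to 3 (valence 4) → 1 H
  atom 7: C, bond orders sum to 4 (valence 4) → 0 H
  atom 8: O, bond orders sum to 2 (valence 2) → 0 H
  atom 9: C, bond orders sum to 1 (valence 4) → 3 H
  atom 10: C, bond orders sum to 4 (valence 4) → 0 H
  atom 11: C, bond orders sum to 4 (valence 4) → 0 H
  atom 12: C, bond orders sum to 3 (valence 4) → 1 H
  atom 13: C, bond orders sum to 4 (valence 4) → 0 H
  atom 14: N, bond orders sum to 1 (valence 3) → 2 H
  atom 15: C, bond orders sum to 3 (valence 4) → 1 H
  atom 16: C, bond orders sum to 3 (valence 4) → 1 H
Totals → C:12, H:9, I:1, N:2, O:1.
In Hill order: C12H9IN2O.

C12H9IN2O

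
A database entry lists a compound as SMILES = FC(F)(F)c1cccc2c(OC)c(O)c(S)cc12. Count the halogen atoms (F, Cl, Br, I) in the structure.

Halogen atoms appear at heavy-atom positions 1, 3, 4 (3×F).
Other groups present: 1 ether, 1 hydroxyl, 1 thiol.
Halogen count: 3.

3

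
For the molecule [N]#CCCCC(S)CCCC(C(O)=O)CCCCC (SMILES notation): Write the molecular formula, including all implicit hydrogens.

C15H27NO2S

Walk through each heavy atom and fill implicit hydrogens from standard valence (C 4, N 3, O 2, S 2, halogen 1):
  atom 1: N with explicit H count 0
  atom 2: C, bond orders sum to 4 (valence 4) → 0 H
  atom 3: C, bond orders sum to 2 (valence 4) → 2 H
  atom 4: C, bond orders sum to 2 (valence 4) → 2 H
  atom 5: C, bond orders sum to 2 (valence 4) → 2 H
  atom 6: C, bond orders sum to 3 (valence 4) → 1 H
  atom 7: S, bond orders sum to 1 (valence 2) → 1 H
  atom 8: C, bond orders sum to 2 (valence 4) → 2 H
  atom 9: C, bond orders sum to 2 (valence 4) → 2 H
  atom 10: C, bond orders sum to 2 (valence 4) → 2 H
  atom 11: C, bond orders sum to 3 (valence 4) → 1 H
  atom 12: C, bond orders sum to 4 (valence 4) → 0 H
  atom 13: O, bond orders sum to 1 (valence 2) → 1 H
  atom 14: O, bond orders sum to 2 (valence 2) → 0 H
  atom 15: C, bond orders sum to 2 (valence 4) → 2 H
  atom 16: C, bond orders sum to 2 (valence 4) → 2 H
  atom 17: C, bond orders sum to 2 (valence 4) → 2 H
  atom 18: C, bond orders sum to 2 (valence 4) → 2 H
  atom 19: C, bond orders sum to 1 (valence 4) → 3 H
Totals → C:15, H:27, N:1, O:2, S:1.
In Hill order: C15H27NO2S.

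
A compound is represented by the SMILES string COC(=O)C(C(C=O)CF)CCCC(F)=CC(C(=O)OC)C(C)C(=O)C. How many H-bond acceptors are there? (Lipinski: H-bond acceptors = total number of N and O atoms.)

6

N atoms: 0; O atoms: 6.
Lipinski HBA = 0 + 6 = 6.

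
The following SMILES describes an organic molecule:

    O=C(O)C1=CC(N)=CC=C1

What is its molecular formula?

C7H7NO2

Walk through each heavy atom and fill implicit hydrogens from standard valence (C 4, N 3, O 2, S 2, halogen 1):
  atom 1: O, bond orders sum to 2 (valence 2) → 0 H
  atom 2: C, bond orders sum to 4 (valence 4) → 0 H
  atom 3: O, bond orders sum to 1 (valence 2) → 1 H
  atom 4: C, bond orders sum to 4 (valence 4) → 0 H
  atom 5: C, bond orders sum to 3 (valence 4) → 1 H
  atom 6: C, bond orders sum to 4 (valence 4) → 0 H
  atom 7: N, bond orders sum to 1 (valence 3) → 2 H
  atom 8: C, bond orders sum to 3 (valence 4) → 1 H
  atom 9: C, bond orders sum to 3 (valence 4) → 1 H
  atom 10: C, bond orders sum to 3 (valence 4) → 1 H
Totals → C:7, H:7, N:1, O:2.
In Hill order: C7H7NO2.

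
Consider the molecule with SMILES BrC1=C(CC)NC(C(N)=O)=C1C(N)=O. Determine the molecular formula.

C8H10BrN3O2

Walk through each heavy atom and fill implicit hydrogens from standard valence (C 4, N 3, O 2, S 2, halogen 1):
  atom 1: Br (halogen, monovalent) → 0 H
  atom 2: C, bond orders sum to 4 (valence 4) → 0 H
  atom 3: C, bond orders sum to 4 (valence 4) → 0 H
  atom 4: C, bond orders sum to 2 (valence 4) → 2 H
  atom 5: C, bond orders sum to 1 (valence 4) → 3 H
  atom 6: N, bond orders sum to 2 (valence 3) → 1 H
  atom 7: C, bond orders sum to 4 (valence 4) → 0 H
  atom 8: C, bond orders sum to 4 (valence 4) → 0 H
  atom 9: N, bond orders sum to 1 (valence 3) → 2 H
  atom 10: O, bond orders sum to 2 (valence 2) → 0 H
  atom 11: C, bond orders sum to 4 (valence 4) → 0 H
  atom 12: C, bond orders sum to 4 (valence 4) → 0 H
  atom 13: N, bond orders sum to 1 (valence 3) → 2 H
  atom 14: O, bond orders sum to 2 (valence 2) → 0 H
Totals → C:8, H:10, Br:1, N:3, O:2.
In Hill order: C8H10BrN3O2.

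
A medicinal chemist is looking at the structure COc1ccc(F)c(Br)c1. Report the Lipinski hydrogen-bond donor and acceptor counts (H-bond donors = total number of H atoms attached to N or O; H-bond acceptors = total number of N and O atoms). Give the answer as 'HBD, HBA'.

Donors: find every N or O and count the H atoms it carries.
  atom 2 (O): bond orders sum to 2 → 0 H
Lipinski HBD = 0.
Acceptors: N atoms = 0, O atoms = 1 → HBA = 1.

0, 1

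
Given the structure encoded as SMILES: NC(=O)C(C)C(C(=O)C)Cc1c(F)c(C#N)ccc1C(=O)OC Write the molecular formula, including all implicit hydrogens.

C16H17FN2O4

Walk through each heavy atom and fill implicit hydrogens from standard valence (C 4, N 3, O 2, S 2, halogen 1); for lowercase aromatic atoms, an aromatic c carries 1 H when it has two neighbours and 0 H with three, and aromatic n carries 0 H:
  atom 1: N, bond orders sum to 1 (valence 3) → 2 H
  atom 2: C, bond orders sum to 4 (valence 4) → 0 H
  atom 3: O, bond orders sum to 2 (valence 2) → 0 H
  atom 4: C, bond orders sum to 3 (valence 4) → 1 H
  atom 5: C, bond orders sum to 1 (valence 4) → 3 H
  atom 6: C, bond orders sum to 3 (valence 4) → 1 H
  atom 7: C, bond orders sum to 4 (valence 4) → 0 H
  atom 8: O, bond orders sum to 2 (valence 2) → 0 H
  atom 9: C, bond orders sum to 1 (valence 4) → 3 H
  atom 10: C, bond orders sum to 2 (valence 4) → 2 H
  atom 11: aromatic c, 3 neighbours → 0 H
  atom 12: aromatic c, 3 neighbours → 0 H
  atom 13: F (halogen, monovalent) → 0 H
  atom 14: aromatic c, 3 neighbours → 0 H
  atom 15: C, bond orders sum to 4 (valence 4) → 0 H
  atom 16: N, bond orders sum to 3 (valence 3) → 0 H
  atom 17: aromatic c, 2 neighbours → 1 H
  atom 18: aromatic c, 2 neighbours → 1 H
  atom 19: aromatic c, 3 neighbours → 0 H
  atom 20: C, bond orders sum to 4 (valence 4) → 0 H
  atom 21: O, bond orders sum to 2 (valence 2) → 0 H
  atom 22: O, bond orders sum to 2 (valence 2) → 0 H
  atom 23: C, bond orders sum to 1 (valence 4) → 3 H
Totals → C:16, H:17, F:1, N:2, O:4.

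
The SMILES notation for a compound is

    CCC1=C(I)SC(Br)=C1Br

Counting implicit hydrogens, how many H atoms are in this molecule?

Walk through each heavy atom and fill implicit hydrogens from standard valence (C 4, N 3, O 2, S 2, halogen 1):
  atom 1: C, bond orders sum to 1 (valence 4) → 3 H
  atom 2: C, bond orders sum to 2 (valence 4) → 2 H
  atom 3: C, bond orders sum to 4 (valence 4) → 0 H
  atom 4: C, bond orders sum to 4 (valence 4) → 0 H
  atom 5: I (halogen, monovalent) → 0 H
  atom 6: S, bond orders sum to 2 (valence 2) → 0 H
  atom 7: C, bond orders sum to 4 (valence 4) → 0 H
  atom 8: Br (halogen, monovalent) → 0 H
  atom 9: C, bond orders sum to 4 (valence 4) → 0 H
  atom 10: Br (halogen, monovalent) → 0 H
Total hydrogens: 5.

5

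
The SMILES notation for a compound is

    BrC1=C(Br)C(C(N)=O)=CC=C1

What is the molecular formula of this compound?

Walk through each heavy atom and fill implicit hydrogens from standard valence (C 4, N 3, O 2, S 2, halogen 1):
  atom 1: Br (halogen, monovalent) → 0 H
  atom 2: C, bond orders sum to 4 (valence 4) → 0 H
  atom 3: C, bond orders sum to 4 (valence 4) → 0 H
  atom 4: Br (halogen, monovalent) → 0 H
  atom 5: C, bond orders sum to 4 (valence 4) → 0 H
  atom 6: C, bond orders sum to 4 (valence 4) → 0 H
  atom 7: N, bond orders sum to 1 (valence 3) → 2 H
  atom 8: O, bond orders sum to 2 (valence 2) → 0 H
  atom 9: C, bond orders sum to 3 (valence 4) → 1 H
  atom 10: C, bond orders sum to 3 (valence 4) → 1 H
  atom 11: C, bond orders sum to 3 (valence 4) → 1 H
Totals → C:7, H:5, Br:2, N:1, O:1.

C7H5Br2NO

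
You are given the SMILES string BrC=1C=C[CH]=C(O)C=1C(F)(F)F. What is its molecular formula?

Walk through each heavy atom and fill implicit hydrogens from standard valence (C 4, N 3, O 2, S 2, halogen 1):
  atom 1: Br (halogen, monovalent) → 0 H
  atom 2: C, bond orders sum to 4 (valence 4) → 0 H
  atom 3: C, bond orders sum to 3 (valence 4) → 1 H
  atom 4: C, bond orders sum to 3 (valence 4) → 1 H
  atom 5: C with explicit H count 1
  atom 6: C, bond orders sum to 4 (valence 4) → 0 H
  atom 7: O, bond orders sum to 1 (valence 2) → 1 H
  atom 8: C, bond orders sum to 4 (valence 4) → 0 H
  atom 9: C, bond orders sum to 4 (valence 4) → 0 H
  atom 10: F (halogen, monovalent) → 0 H
  atom 11: F (halogen, monovalent) → 0 H
  atom 12: F (halogen, monovalent) → 0 H
Totals → C:7, H:4, Br:1, F:3, O:1.
In Hill order: C7H4BrF3O.

C7H4BrF3O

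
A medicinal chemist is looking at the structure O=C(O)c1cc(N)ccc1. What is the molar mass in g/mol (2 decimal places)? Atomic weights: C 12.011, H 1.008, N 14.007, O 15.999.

First, the molecular formula is C7H7NO2 (counting implicit H from valence).
  C: 7 × 12.011 = 84.077
  H: 7 × 1.008 = 7.056
  N: 1 × 14.007 = 14.007
  O: 2 × 15.999 = 31.998
Sum: 7×12.011 + 7×1.008 + 1×14.007 + 2×15.999 = 137.138 → 137.14 g/mol.

137.14 g/mol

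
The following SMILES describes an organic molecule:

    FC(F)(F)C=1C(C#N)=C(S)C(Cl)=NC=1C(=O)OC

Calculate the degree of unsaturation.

Degree of unsaturation = (number of rings) + (number of π bonds).
Ring closures in the SMILES: 1.
π bonds: 4 double bonds (each 1 DoU), 1 triple bond (each 2 DoU) → 6 DoU from unsaturation.
Total DoU = 1 + 6 = 7.

7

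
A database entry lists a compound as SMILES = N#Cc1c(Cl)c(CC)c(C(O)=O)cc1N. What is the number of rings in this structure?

1

In SMILES, each pair of matching ring-closure digits denotes one ring-closing bond; the number of such bonds equals the number of independent rings.
Ring-closure bonds here: 1.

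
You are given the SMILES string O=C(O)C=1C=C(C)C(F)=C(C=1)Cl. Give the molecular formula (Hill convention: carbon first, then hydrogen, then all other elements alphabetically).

C8H6ClFO2

Walk through each heavy atom and fill implicit hydrogens from standard valence (C 4, N 3, O 2, S 2, halogen 1):
  atom 1: O, bond orders sum to 2 (valence 2) → 0 H
  atom 2: C, bond orders sum to 4 (valence 4) → 0 H
  atom 3: O, bond orders sum to 1 (valence 2) → 1 H
  atom 4: C, bond orders sum to 4 (valence 4) → 0 H
  atom 5: C, bond orders sum to 3 (valence 4) → 1 H
  atom 6: C, bond orders sum to 4 (valence 4) → 0 H
  atom 7: C, bond orders sum to 1 (valence 4) → 3 H
  atom 8: C, bond orders sum to 4 (valence 4) → 0 H
  atom 9: F (halogen, monovalent) → 0 H
  atom 10: C, bond orders sum to 4 (valence 4) → 0 H
  atom 11: C, bond orders sum to 3 (valence 4) → 1 H
  atom 12: Cl (halogen, monovalent) → 0 H
Totals → C:8, H:6, Cl:1, F:1, O:2.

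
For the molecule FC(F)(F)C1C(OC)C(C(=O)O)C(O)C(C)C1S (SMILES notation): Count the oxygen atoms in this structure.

Scan the SMILES for O atoms (remember two-letter symbols like Cl and Br are single atoms).
Oxygen count: 4.

4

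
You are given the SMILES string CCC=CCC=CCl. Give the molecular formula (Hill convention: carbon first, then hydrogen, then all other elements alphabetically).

Walk through each heavy atom and fill implicit hydrogens from standard valence (C 4, N 3, O 2, S 2, halogen 1):
  atom 1: C, bond orders sum to 1 (valence 4) → 3 H
  atom 2: C, bond orders sum to 2 (valence 4) → 2 H
  atom 3: C, bond orders sum to 3 (valence 4) → 1 H
  atom 4: C, bond orders sum to 3 (valence 4) → 1 H
  atom 5: C, bond orders sum to 2 (valence 4) → 2 H
  atom 6: C, bond orders sum to 3 (valence 4) → 1 H
  atom 7: C, bond orders sum to 3 (valence 4) → 1 H
  atom 8: Cl (halogen, monovalent) → 0 H
Totals → C:7, H:11, Cl:1.
In Hill order: C7H11Cl.

C7H11Cl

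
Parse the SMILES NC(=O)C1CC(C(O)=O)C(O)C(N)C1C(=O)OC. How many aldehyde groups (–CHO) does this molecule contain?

0

Scan the SMILES for the aldehyde motif — none present.
Groups that are present: 1 amide, 1 carboxylic acid, 1 ester, 1 hydroxyl, 1 primary amine.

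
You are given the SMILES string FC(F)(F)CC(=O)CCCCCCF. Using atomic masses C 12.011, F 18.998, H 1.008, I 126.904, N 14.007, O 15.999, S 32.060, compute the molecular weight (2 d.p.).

214.20 g/mol

First, the molecular formula is C9H14F4O (counting implicit H from valence).
  C: 9 × 12.011 = 108.099
  F: 4 × 18.998 = 75.992
  H: 14 × 1.008 = 14.112
  O: 1 × 15.999 = 15.999
Sum: 9×12.011 + 4×18.998 + 14×1.008 + 1×15.999 = 214.202 → 214.20 g/mol.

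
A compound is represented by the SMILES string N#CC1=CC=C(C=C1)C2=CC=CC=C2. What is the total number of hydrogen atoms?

Walk through each heavy atom and fill implicit hydrogens from standard valence (C 4, N 3, O 2, S 2, halogen 1):
  atom 1: N, bond orders sum to 3 (valence 3) → 0 H
  atom 2: C, bond orders sum to 4 (valence 4) → 0 H
  atom 3: C, bond orders sum to 4 (valence 4) → 0 H
  atom 4: C, bond orders sum to 3 (valence 4) → 1 H
  atom 5: C, bond orders sum to 3 (valence 4) → 1 H
  atom 6: C, bond orders sum to 4 (valence 4) → 0 H
  atom 7: C, bond orders sum to 3 (valence 4) → 1 H
  atom 8: C, bond orders sum to 3 (valence 4) → 1 H
  atom 9: C, bond orders sum to 4 (valence 4) → 0 H
  atom 10: C, bond orders sum to 3 (valence 4) → 1 H
  atom 11: C, bond orders sum to 3 (valence 4) → 1 H
  atom 12: C, bond orders sum to 3 (valence 4) → 1 H
  atom 13: C, bond orders sum to 3 (valence 4) → 1 H
  atom 14: C, bond orders sum to 3 (valence 4) → 1 H
Total hydrogens: 9.

9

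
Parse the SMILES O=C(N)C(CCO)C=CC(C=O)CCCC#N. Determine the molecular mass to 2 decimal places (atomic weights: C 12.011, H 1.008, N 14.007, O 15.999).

First, the molecular formula is C12H18N2O3 (counting implicit H from valence).
  C: 12 × 12.011 = 144.132
  H: 18 × 1.008 = 18.144
  N: 2 × 14.007 = 28.014
  O: 3 × 15.999 = 47.997
Sum: 12×12.011 + 18×1.008 + 2×14.007 + 3×15.999 = 238.287 → 238.29 g/mol.

238.29 g/mol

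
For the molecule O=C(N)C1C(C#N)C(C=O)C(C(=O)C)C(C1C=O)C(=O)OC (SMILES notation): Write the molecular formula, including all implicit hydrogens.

Walk through each heavy atom and fill implicit hydrogens from standard valence (C 4, N 3, O 2, S 2, halogen 1):
  atom 1: O, bond orders sum to 2 (valence 2) → 0 H
  atom 2: C, bond orders sum to 4 (valence 4) → 0 H
  atom 3: N, bond orders sum to 1 (valence 3) → 2 H
  atom 4: C, bond orders sum to 3 (valence 4) → 1 H
  atom 5: C, bond orders sum to 3 (valence 4) → 1 H
  atom 6: C, bond orders sum to 4 (valence 4) → 0 H
  atom 7: N, bond orders sum to 3 (valence 3) → 0 H
  atom 8: C, bond orders sum to 3 (valence 4) → 1 H
  atom 9: C, bond orders sum to 3 (valence 4) → 1 H
  atom 10: O, bond orders sum to 2 (valence 2) → 0 H
  atom 11: C, bond orders sum to 3 (valence 4) → 1 H
  atom 12: C, bond orders sum to 4 (valence 4) → 0 H
  atom 13: O, bond orders sum to 2 (valence 2) → 0 H
  atom 14: C, bond orders sum to 1 (valence 4) → 3 H
  atom 15: C, bond orders sum to 3 (valence 4) → 1 H
  atom 16: C, bond orders sum to 3 (valence 4) → 1 H
  atom 17: C, bond orders sum to 3 (valence 4) → 1 H
  atom 18: O, bond orders sum to 2 (valence 2) → 0 H
  atom 19: C, bond orders sum to 4 (valence 4) → 0 H
  atom 20: O, bond orders sum to 2 (valence 2) → 0 H
  atom 21: O, bond orders sum to 2 (valence 2) → 0 H
  atom 22: C, bond orders sum to 1 (valence 4) → 3 H
Totals → C:14, H:16, N:2, O:6.
In Hill order: C14H16N2O6.

C14H16N2O6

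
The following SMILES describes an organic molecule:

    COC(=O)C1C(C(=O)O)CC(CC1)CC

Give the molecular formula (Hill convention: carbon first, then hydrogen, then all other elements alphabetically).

C11H18O4

Walk through each heavy atom and fill implicit hydrogens from standard valence (C 4, N 3, O 2, S 2, halogen 1):
  atom 1: C, bond orders sum to 1 (valence 4) → 3 H
  atom 2: O, bond orders sum to 2 (valence 2) → 0 H
  atom 3: C, bond orders sum to 4 (valence 4) → 0 H
  atom 4: O, bond orders sum to 2 (valence 2) → 0 H
  atom 5: C, bond orders sum to 3 (valence 4) → 1 H
  atom 6: C, bond orders sum to 3 (valence 4) → 1 H
  atom 7: C, bond orders sum to 4 (valence 4) → 0 H
  atom 8: O, bond orders sum to 2 (valence 2) → 0 H
  atom 9: O, bond orders sum to 1 (valence 2) → 1 H
  atom 10: C, bond orders sum to 2 (valence 4) → 2 H
  atom 11: C, bond orders sum to 3 (valence 4) → 1 H
  atom 12: C, bond orders sum to 2 (valence 4) → 2 H
  atom 13: C, bond orders sum to 2 (valence 4) → 2 H
  atom 14: C, bond orders sum to 2 (valence 4) → 2 H
  atom 15: C, bond orders sum to 1 (valence 4) → 3 H
Totals → C:11, H:18, O:4.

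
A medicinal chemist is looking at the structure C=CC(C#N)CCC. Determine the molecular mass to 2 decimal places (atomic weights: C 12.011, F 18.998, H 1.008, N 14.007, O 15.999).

First, the molecular formula is C7H11N (counting implicit H from valence).
  C: 7 × 12.011 = 84.077
  H: 11 × 1.008 = 11.088
  N: 1 × 14.007 = 14.007
Sum: 7×12.011 + 11×1.008 + 1×14.007 = 109.172 → 109.17 g/mol.

109.17 g/mol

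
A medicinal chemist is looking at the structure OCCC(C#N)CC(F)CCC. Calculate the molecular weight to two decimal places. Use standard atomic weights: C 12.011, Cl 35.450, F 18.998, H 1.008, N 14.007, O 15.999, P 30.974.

173.23 g/mol

First, the molecular formula is C9H16FNO (counting implicit H from valence).
  C: 9 × 12.011 = 108.099
  F: 1 × 18.998 = 18.998
  H: 16 × 1.008 = 16.128
  N: 1 × 14.007 = 14.007
  O: 1 × 15.999 = 15.999
Sum: 9×12.011 + 1×18.998 + 16×1.008 + 1×14.007 + 1×15.999 = 173.231 → 173.23 g/mol.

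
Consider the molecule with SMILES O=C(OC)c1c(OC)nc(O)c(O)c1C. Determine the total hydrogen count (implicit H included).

Walk through each heavy atom and fill implicit hydrogens from standard valence (C 4, N 3, O 2, S 2, halogen 1); for lowercase aromatic atoms, an aromatic c carries 1 H when it has two neighbours and 0 H with three, and aromatic n carries 0 H:
  atom 1: O, bond orders sum to 2 (valence 2) → 0 H
  atom 2: C, bond orders sum to 4 (valence 4) → 0 H
  atom 3: O, bond orders sum to 2 (valence 2) → 0 H
  atom 4: C, bond orders sum to 1 (valence 4) → 3 H
  atom 5: aromatic c, 3 neighbours → 0 H
  atom 6: aromatic c, 3 neighbours → 0 H
  atom 7: O, bond orders sum to 2 (valence 2) → 0 H
  atom 8: C, bond orders sum to 1 (valence 4) → 3 H
  atom 9: aromatic n, 2 neighbours → 0 H
  atom 10: aromatic c, 3 neighbours → 0 H
  atom 11: O, bond orders sum to 1 (valence 2) → 1 H
  atom 12: aromatic c, 3 neighbours → 0 H
  atom 13: O, bond orders sum to 1 (valence 2) → 1 H
  atom 14: aromatic c, 3 neighbours → 0 H
  atom 15: C, bond orders sum to 1 (valence 4) → 3 H
Total hydrogens: 11.

11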